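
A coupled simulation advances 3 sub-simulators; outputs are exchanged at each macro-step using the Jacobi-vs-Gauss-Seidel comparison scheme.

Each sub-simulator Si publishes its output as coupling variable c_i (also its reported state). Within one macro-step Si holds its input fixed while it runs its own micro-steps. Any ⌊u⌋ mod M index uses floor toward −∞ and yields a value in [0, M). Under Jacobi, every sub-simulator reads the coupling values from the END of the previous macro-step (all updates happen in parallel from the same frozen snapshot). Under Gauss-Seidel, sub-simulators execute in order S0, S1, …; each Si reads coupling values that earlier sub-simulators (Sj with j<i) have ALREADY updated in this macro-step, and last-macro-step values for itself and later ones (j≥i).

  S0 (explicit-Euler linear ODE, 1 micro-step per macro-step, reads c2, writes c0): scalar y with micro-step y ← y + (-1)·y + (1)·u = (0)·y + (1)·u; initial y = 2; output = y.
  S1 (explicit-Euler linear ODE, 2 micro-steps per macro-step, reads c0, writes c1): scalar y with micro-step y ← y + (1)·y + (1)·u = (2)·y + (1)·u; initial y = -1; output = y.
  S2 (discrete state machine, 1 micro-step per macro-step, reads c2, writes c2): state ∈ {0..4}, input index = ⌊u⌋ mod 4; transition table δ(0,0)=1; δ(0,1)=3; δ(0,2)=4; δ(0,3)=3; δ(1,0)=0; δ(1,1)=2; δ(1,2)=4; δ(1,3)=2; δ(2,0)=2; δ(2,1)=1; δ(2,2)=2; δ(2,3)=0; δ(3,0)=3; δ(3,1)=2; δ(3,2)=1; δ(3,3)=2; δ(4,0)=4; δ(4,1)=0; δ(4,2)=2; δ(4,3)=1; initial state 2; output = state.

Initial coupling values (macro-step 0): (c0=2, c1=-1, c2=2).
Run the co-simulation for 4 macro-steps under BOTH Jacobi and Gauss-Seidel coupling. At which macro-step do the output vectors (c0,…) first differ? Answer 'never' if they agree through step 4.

[Jacobi] macro 1: S0 reads c2=2 → after 1×micro: 2; S1 reads c0=2 → after 2×micro: 2; S2 reads c2=2 → after 1×micro: 2 ⇒ (c0=2, c1=2, c2=2)
[Jacobi] macro 2: S0 reads c2=2 → after 1×micro: 2; S1 reads c0=2 → after 2×micro: 14; S2 reads c2=2 → after 1×micro: 2 ⇒ (c0=2, c1=14, c2=2)
[Jacobi] macro 3: S0 reads c2=2 → after 1×micro: 2; S1 reads c0=2 → after 2×micro: 62; S2 reads c2=2 → after 1×micro: 2 ⇒ (c0=2, c1=62, c2=2)
[Jacobi] macro 4: S0 reads c2=2 → after 1×micro: 2; S1 reads c0=2 → after 2×micro: 254; S2 reads c2=2 → after 1×micro: 2 ⇒ (c0=2, c1=254, c2=2)
[Gauss-Seidel] macro 1: S0 reads c2=2 → after 1×micro: 2; S1 reads c0=2 → after 2×micro: 2; S2 reads c2=2 → after 1×micro: 2 ⇒ (c0=2, c1=2, c2=2)
[Gauss-Seidel] macro 2: S0 reads c2=2 → after 1×micro: 2; S1 reads c0=2 → after 2×micro: 14; S2 reads c2=2 → after 1×micro: 2 ⇒ (c0=2, c1=14, c2=2)
[Gauss-Seidel] macro 3: S0 reads c2=2 → after 1×micro: 2; S1 reads c0=2 → after 2×micro: 62; S2 reads c2=2 → after 1×micro: 2 ⇒ (c0=2, c1=62, c2=2)
[Gauss-Seidel] macro 4: S0 reads c2=2 → after 1×micro: 2; S1 reads c0=2 → after 2×micro: 254; S2 reads c2=2 → after 1×micro: 2 ⇒ (c0=2, c1=254, c2=2)

first divergence at macro-step: never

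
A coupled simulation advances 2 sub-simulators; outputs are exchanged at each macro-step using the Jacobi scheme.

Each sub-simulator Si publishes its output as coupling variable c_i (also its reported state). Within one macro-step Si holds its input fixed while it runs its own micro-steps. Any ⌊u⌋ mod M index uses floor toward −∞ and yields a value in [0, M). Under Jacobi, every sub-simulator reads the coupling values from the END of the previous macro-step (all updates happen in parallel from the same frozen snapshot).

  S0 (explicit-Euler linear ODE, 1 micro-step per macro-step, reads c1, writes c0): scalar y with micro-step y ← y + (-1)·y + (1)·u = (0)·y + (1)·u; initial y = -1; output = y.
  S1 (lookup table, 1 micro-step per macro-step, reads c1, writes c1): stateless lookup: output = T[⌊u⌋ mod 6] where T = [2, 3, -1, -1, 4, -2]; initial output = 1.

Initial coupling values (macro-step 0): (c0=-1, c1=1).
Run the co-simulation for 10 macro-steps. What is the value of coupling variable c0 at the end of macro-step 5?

macro 1: S0 reads c1=1 → after 1×micro: 1; S1 reads c1=1 → after 1×micro: 3 ⇒ (c0=1, c1=3)
macro 2: S0 reads c1=3 → after 1×micro: 3; S1 reads c1=3 → after 1×micro: -1 ⇒ (c0=3, c1=-1)
macro 3: S0 reads c1=-1 → after 1×micro: -1; S1 reads c1=-1 → after 1×micro: -2 ⇒ (c0=-1, c1=-2)
macro 4: S0 reads c1=-2 → after 1×micro: -2; S1 reads c1=-2 → after 1×micro: 4 ⇒ (c0=-2, c1=4)
macro 5: S0 reads c1=4 → after 1×micro: 4; S1 reads c1=4 → after 1×micro: 4 ⇒ (c0=4, c1=4)
macro 6: S0 reads c1=4 → after 1×micro: 4; S1 reads c1=4 → after 1×micro: 4 ⇒ (c0=4, c1=4)
macro 7: S0 reads c1=4 → after 1×micro: 4; S1 reads c1=4 → after 1×micro: 4 ⇒ (c0=4, c1=4)
macro 8: S0 reads c1=4 → after 1×micro: 4; S1 reads c1=4 → after 1×micro: 4 ⇒ (c0=4, c1=4)
macro 9: S0 reads c1=4 → after 1×micro: 4; S1 reads c1=4 → after 1×micro: 4 ⇒ (c0=4, c1=4)
macro 10: S0 reads c1=4 → after 1×micro: 4; S1 reads c1=4 → after 1×micro: 4 ⇒ (c0=4, c1=4)

c0 at macro-step 5 = 4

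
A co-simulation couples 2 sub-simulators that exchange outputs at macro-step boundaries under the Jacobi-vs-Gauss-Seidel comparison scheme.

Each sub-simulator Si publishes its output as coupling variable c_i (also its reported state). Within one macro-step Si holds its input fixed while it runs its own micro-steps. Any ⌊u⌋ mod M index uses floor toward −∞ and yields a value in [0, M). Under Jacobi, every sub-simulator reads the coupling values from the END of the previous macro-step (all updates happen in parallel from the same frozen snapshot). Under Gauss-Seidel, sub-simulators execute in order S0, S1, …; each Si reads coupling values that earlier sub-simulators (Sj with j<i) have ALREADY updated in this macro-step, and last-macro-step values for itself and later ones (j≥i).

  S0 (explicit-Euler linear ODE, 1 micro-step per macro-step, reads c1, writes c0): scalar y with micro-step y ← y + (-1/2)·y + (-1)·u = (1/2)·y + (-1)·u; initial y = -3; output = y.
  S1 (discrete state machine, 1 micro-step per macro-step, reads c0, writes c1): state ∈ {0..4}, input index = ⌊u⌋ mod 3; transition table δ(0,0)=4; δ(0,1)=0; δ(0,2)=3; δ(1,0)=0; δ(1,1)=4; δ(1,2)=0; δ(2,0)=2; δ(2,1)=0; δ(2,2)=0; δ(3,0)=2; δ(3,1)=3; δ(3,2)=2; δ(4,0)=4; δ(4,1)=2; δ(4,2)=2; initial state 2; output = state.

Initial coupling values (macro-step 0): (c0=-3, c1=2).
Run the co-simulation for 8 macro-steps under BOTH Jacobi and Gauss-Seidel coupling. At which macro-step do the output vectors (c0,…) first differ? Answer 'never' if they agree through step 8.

first divergence at macro-step: 1

[Jacobi] macro 1: S0 reads c1=2 → after 1×micro: -7/2; S1 reads c0=-3 → after 1×micro: 2 ⇒ (c0=-7/2, c1=2)
[Jacobi] macro 2: S0 reads c1=2 → after 1×micro: -15/4; S1 reads c0=-7/2 → after 1×micro: 0 ⇒ (c0=-15/4, c1=0)
[Jacobi] macro 3: S0 reads c1=0 → after 1×micro: -15/8; S1 reads c0=-15/4 → after 1×micro: 3 ⇒ (c0=-15/8, c1=3)
[Jacobi] macro 4: S0 reads c1=3 → after 1×micro: -63/16; S1 reads c0=-15/8 → after 1×micro: 3 ⇒ (c0=-63/16, c1=3)
[Jacobi] macro 5: S0 reads c1=3 → after 1×micro: -159/32; S1 reads c0=-63/16 → after 1×micro: 2 ⇒ (c0=-159/32, c1=2)
[Jacobi] macro 6: S0 reads c1=2 → after 1×micro: -287/64; S1 reads c0=-159/32 → after 1×micro: 0 ⇒ (c0=-287/64, c1=0)
[Jacobi] macro 7: S0 reads c1=0 → after 1×micro: -287/128; S1 reads c0=-287/64 → after 1×micro: 0 ⇒ (c0=-287/128, c1=0)
[Jacobi] macro 8: S0 reads c1=0 → after 1×micro: -287/256; S1 reads c0=-287/128 → after 1×micro: 4 ⇒ (c0=-287/256, c1=4)
[Gauss-Seidel] macro 1: S0 reads c1=2 → after 1×micro: -7/2; S1 reads c0=-7/2 → after 1×micro: 0 ⇒ (c0=-7/2, c1=0)
[Gauss-Seidel] macro 2: S0 reads c1=0 → after 1×micro: -7/4; S1 reads c0=-7/4 → after 1×micro: 0 ⇒ (c0=-7/4, c1=0)
[Gauss-Seidel] macro 3: S0 reads c1=0 → after 1×micro: -7/8; S1 reads c0=-7/8 → after 1×micro: 3 ⇒ (c0=-7/8, c1=3)
[Gauss-Seidel] macro 4: S0 reads c1=3 → after 1×micro: -55/16; S1 reads c0=-55/16 → after 1×micro: 2 ⇒ (c0=-55/16, c1=2)
[Gauss-Seidel] macro 5: S0 reads c1=2 → after 1×micro: -119/32; S1 reads c0=-119/32 → after 1×micro: 0 ⇒ (c0=-119/32, c1=0)
[Gauss-Seidel] macro 6: S0 reads c1=0 → after 1×micro: -119/64; S1 reads c0=-119/64 → after 1×micro: 0 ⇒ (c0=-119/64, c1=0)
[Gauss-Seidel] macro 7: S0 reads c1=0 → after 1×micro: -119/128; S1 reads c0=-119/128 → after 1×micro: 3 ⇒ (c0=-119/128, c1=3)
[Gauss-Seidel] macro 8: S0 reads c1=3 → after 1×micro: -887/256; S1 reads c0=-887/256 → after 1×micro: 2 ⇒ (c0=-887/256, c1=2)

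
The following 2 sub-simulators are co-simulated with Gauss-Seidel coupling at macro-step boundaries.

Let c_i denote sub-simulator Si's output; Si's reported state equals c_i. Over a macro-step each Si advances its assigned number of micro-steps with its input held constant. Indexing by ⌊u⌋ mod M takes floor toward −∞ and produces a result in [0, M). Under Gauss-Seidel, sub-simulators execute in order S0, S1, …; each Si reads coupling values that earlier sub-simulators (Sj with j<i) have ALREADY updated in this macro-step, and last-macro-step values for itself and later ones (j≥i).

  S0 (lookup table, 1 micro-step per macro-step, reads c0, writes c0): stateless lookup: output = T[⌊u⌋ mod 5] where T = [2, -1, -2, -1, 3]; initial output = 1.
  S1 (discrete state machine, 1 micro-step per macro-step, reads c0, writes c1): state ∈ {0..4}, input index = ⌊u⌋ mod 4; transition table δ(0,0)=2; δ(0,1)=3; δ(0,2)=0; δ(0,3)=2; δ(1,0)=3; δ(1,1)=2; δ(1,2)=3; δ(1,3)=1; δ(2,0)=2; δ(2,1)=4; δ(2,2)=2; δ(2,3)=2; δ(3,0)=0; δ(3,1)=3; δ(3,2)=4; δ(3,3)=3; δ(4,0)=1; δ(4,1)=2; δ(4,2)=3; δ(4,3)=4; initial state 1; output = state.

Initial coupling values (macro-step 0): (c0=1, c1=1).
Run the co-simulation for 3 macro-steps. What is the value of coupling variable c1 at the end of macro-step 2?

c1 at macro-step 2 = 1

macro 1: S0 reads c0=1 → after 1×micro: -1; S1 reads c0=-1 → after 1×micro: 1 ⇒ (c0=-1, c1=1)
macro 2: S0 reads c0=-1 → after 1×micro: 3; S1 reads c0=3 → after 1×micro: 1 ⇒ (c0=3, c1=1)
macro 3: S0 reads c0=3 → after 1×micro: -1; S1 reads c0=-1 → after 1×micro: 1 ⇒ (c0=-1, c1=1)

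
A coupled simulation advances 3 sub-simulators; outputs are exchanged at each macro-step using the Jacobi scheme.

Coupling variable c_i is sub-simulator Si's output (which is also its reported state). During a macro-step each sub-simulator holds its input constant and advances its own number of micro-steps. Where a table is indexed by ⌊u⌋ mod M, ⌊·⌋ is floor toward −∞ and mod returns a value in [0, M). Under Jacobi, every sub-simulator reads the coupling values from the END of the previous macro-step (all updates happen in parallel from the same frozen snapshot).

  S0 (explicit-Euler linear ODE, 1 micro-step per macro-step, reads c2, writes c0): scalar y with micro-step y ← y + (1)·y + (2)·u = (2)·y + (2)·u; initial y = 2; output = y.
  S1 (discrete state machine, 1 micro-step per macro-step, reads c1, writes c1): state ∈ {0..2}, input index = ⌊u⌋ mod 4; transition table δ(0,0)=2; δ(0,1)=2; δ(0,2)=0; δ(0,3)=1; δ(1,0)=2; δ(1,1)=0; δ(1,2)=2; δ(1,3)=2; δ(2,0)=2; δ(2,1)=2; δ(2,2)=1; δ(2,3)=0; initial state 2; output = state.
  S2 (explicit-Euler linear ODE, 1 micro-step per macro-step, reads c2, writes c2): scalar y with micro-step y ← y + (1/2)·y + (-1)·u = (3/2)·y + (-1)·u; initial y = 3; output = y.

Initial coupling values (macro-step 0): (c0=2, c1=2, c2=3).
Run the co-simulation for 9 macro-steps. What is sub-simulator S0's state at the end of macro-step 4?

macro 1: S0 reads c2=3 → after 1×micro: 10; S1 reads c1=2 → after 1×micro: 1; S2 reads c2=3 → after 1×micro: 3/2 ⇒ (c0=10, c1=1, c2=3/2)
macro 2: S0 reads c2=3/2 → after 1×micro: 23; S1 reads c1=1 → after 1×micro: 0; S2 reads c2=3/2 → after 1×micro: 3/4 ⇒ (c0=23, c1=0, c2=3/4)
macro 3: S0 reads c2=3/4 → after 1×micro: 95/2; S1 reads c1=0 → after 1×micro: 2; S2 reads c2=3/4 → after 1×micro: 3/8 ⇒ (c0=95/2, c1=2, c2=3/8)
macro 4: S0 reads c2=3/8 → after 1×micro: 383/4; S1 reads c1=2 → after 1×micro: 1; S2 reads c2=3/8 → after 1×micro: 3/16 ⇒ (c0=383/4, c1=1, c2=3/16)
macro 5: S0 reads c2=3/16 → after 1×micro: 1535/8; S1 reads c1=1 → after 1×micro: 0; S2 reads c2=3/16 → after 1×micro: 3/32 ⇒ (c0=1535/8, c1=0, c2=3/32)
macro 6: S0 reads c2=3/32 → after 1×micro: 6143/16; S1 reads c1=0 → after 1×micro: 2; S2 reads c2=3/32 → after 1×micro: 3/64 ⇒ (c0=6143/16, c1=2, c2=3/64)
macro 7: S0 reads c2=3/64 → after 1×micro: 24575/32; S1 reads c1=2 → after 1×micro: 1; S2 reads c2=3/64 → after 1×micro: 3/128 ⇒ (c0=24575/32, c1=1, c2=3/128)
macro 8: S0 reads c2=3/128 → after 1×micro: 98303/64; S1 reads c1=1 → after 1×micro: 0; S2 reads c2=3/128 → after 1×micro: 3/256 ⇒ (c0=98303/64, c1=0, c2=3/256)
macro 9: S0 reads c2=3/256 → after 1×micro: 393215/128; S1 reads c1=0 → after 1×micro: 2; S2 reads c2=3/256 → after 1×micro: 3/512 ⇒ (c0=393215/128, c1=2, c2=3/512)

S0 state at macro-step 4 = 383/4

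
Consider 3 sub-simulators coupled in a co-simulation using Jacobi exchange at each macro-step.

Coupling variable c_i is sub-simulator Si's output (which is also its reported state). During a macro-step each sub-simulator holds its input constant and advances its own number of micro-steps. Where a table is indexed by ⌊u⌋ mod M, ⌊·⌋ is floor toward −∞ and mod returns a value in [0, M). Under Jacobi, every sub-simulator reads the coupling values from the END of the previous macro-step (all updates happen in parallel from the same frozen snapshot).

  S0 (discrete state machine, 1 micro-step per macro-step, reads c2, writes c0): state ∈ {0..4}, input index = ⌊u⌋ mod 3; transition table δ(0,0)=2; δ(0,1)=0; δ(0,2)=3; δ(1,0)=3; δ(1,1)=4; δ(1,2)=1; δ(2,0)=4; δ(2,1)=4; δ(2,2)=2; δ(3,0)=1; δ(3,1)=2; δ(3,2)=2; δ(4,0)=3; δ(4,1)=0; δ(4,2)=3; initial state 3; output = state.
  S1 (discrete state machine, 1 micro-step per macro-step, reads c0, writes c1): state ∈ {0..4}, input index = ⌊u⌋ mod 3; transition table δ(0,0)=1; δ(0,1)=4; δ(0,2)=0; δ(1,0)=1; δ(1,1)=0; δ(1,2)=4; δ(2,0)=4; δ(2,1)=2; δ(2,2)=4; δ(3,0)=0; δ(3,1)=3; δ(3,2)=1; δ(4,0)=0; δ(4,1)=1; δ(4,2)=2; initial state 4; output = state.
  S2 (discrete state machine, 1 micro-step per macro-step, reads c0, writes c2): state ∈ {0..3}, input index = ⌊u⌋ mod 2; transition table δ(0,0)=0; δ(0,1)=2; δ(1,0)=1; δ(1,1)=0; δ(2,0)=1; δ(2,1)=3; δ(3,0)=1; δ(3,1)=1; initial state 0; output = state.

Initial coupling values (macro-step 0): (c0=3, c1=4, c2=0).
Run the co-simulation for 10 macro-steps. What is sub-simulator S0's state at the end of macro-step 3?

S0 state at macro-step 3 = 3

macro 1: S0 reads c2=0 → after 1×micro: 1; S1 reads c0=3 → after 1×micro: 0; S2 reads c0=3 → after 1×micro: 2 ⇒ (c0=1, c1=0, c2=2)
macro 2: S0 reads c2=2 → after 1×micro: 1; S1 reads c0=1 → after 1×micro: 4; S2 reads c0=1 → after 1×micro: 3 ⇒ (c0=1, c1=4, c2=3)
macro 3: S0 reads c2=3 → after 1×micro: 3; S1 reads c0=1 → after 1×micro: 1; S2 reads c0=1 → after 1×micro: 1 ⇒ (c0=3, c1=1, c2=1)
macro 4: S0 reads c2=1 → after 1×micro: 2; S1 reads c0=3 → after 1×micro: 1; S2 reads c0=3 → after 1×micro: 0 ⇒ (c0=2, c1=1, c2=0)
macro 5: S0 reads c2=0 → after 1×micro: 4; S1 reads c0=2 → after 1×micro: 4; S2 reads c0=2 → after 1×micro: 0 ⇒ (c0=4, c1=4, c2=0)
macro 6: S0 reads c2=0 → after 1×micro: 3; S1 reads c0=4 → after 1×micro: 1; S2 reads c0=4 → after 1×micro: 0 ⇒ (c0=3, c1=1, c2=0)
macro 7: S0 reads c2=0 → after 1×micro: 1; S1 reads c0=3 → after 1×micro: 1; S2 reads c0=3 → after 1×micro: 2 ⇒ (c0=1, c1=1, c2=2)
macro 8: S0 reads c2=2 → after 1×micro: 1; S1 reads c0=1 → after 1×micro: 0; S2 reads c0=1 → after 1×micro: 3 ⇒ (c0=1, c1=0, c2=3)
macro 9: S0 reads c2=3 → after 1×micro: 3; S1 reads c0=1 → after 1×micro: 4; S2 reads c0=1 → after 1×micro: 1 ⇒ (c0=3, c1=4, c2=1)
macro 10: S0 reads c2=1 → after 1×micro: 2; S1 reads c0=3 → after 1×micro: 0; S2 reads c0=3 → after 1×micro: 0 ⇒ (c0=2, c1=0, c2=0)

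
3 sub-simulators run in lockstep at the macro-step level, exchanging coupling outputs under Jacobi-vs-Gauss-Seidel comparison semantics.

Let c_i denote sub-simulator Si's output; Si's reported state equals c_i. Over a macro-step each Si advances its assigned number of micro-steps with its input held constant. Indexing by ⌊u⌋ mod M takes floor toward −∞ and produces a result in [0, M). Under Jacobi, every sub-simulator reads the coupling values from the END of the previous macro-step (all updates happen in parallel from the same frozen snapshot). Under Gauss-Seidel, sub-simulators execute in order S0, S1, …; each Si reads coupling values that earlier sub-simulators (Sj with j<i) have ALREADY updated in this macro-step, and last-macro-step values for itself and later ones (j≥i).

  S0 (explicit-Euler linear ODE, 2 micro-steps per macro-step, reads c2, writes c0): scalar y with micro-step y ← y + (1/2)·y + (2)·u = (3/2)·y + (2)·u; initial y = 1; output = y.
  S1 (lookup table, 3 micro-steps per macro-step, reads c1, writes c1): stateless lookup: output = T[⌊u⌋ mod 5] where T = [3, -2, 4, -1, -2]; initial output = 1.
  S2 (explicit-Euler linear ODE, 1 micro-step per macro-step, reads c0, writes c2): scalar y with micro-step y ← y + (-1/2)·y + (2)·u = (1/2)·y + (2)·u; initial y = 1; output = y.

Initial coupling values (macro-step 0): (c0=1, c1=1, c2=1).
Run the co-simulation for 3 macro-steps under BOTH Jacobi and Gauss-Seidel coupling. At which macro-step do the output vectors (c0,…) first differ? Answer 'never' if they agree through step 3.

first divergence at macro-step: 1

[Jacobi] macro 1: S0 reads c2=1 → after 2×micro: 29/4; S1 reads c1=1 → after 3×micro: -2; S2 reads c0=1 → after 1×micro: 5/2 ⇒ (c0=29/4, c1=-2, c2=5/2)
[Jacobi] macro 2: S0 reads c2=5/2 → after 2×micro: 461/16; S1 reads c1=-2 → after 3×micro: -1; S2 reads c0=29/4 → after 1×micro: 63/4 ⇒ (c0=461/16, c1=-1, c2=63/4)
[Jacobi] macro 3: S0 reads c2=63/4 → after 2×micro: 9189/64; S1 reads c1=-1 → after 3×micro: -2; S2 reads c0=461/16 → after 1×micro: 131/2 ⇒ (c0=9189/64, c1=-2, c2=131/2)
[Gauss-Seidel] macro 1: S0 reads c2=1 → after 2×micro: 29/4; S1 reads c1=1 → after 3×micro: -2; S2 reads c0=29/4 → after 1×micro: 15 ⇒ (c0=29/4, c1=-2, c2=15)
[Gauss-Seidel] macro 2: S0 reads c2=15 → after 2×micro: 1461/16; S1 reads c1=-2 → after 3×micro: -1; S2 reads c0=1461/16 → after 1×micro: 1521/8 ⇒ (c0=1461/16, c1=-1, c2=1521/8)
[Gauss-Seidel] macro 3: S0 reads c2=1521/8 → after 2×micro: 73989/64; S1 reads c1=-1 → after 3×micro: -2; S2 reads c0=73989/64 → after 1×micro: 77031/32 ⇒ (c0=73989/64, c1=-2, c2=77031/32)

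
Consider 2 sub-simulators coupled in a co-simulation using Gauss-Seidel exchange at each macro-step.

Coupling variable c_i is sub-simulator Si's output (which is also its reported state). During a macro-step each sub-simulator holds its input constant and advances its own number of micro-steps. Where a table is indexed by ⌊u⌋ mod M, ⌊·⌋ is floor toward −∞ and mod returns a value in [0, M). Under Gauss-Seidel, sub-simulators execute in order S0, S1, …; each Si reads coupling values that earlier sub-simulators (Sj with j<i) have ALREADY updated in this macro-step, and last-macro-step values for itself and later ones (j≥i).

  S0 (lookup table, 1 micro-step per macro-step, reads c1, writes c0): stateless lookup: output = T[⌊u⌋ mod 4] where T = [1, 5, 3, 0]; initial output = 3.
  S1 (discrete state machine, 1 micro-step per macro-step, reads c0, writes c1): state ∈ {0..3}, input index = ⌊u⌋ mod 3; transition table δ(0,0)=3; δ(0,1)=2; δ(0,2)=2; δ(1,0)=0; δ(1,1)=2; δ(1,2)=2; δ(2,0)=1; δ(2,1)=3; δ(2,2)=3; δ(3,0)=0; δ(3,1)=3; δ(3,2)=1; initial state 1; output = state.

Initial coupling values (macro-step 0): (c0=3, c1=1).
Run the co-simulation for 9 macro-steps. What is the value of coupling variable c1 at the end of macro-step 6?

c1 at macro-step 6 = 1

macro 1: S0 reads c1=1 → after 1×micro: 5; S1 reads c0=5 → after 1×micro: 2 ⇒ (c0=5, c1=2)
macro 2: S0 reads c1=2 → after 1×micro: 3; S1 reads c0=3 → after 1×micro: 1 ⇒ (c0=3, c1=1)
macro 3: S0 reads c1=1 → after 1×micro: 5; S1 reads c0=5 → after 1×micro: 2 ⇒ (c0=5, c1=2)
macro 4: S0 reads c1=2 → after 1×micro: 3; S1 reads c0=3 → after 1×micro: 1 ⇒ (c0=3, c1=1)
macro 5: S0 reads c1=1 → after 1×micro: 5; S1 reads c0=5 → after 1×micro: 2 ⇒ (c0=5, c1=2)
macro 6: S0 reads c1=2 → after 1×micro: 3; S1 reads c0=3 → after 1×micro: 1 ⇒ (c0=3, c1=1)
macro 7: S0 reads c1=1 → after 1×micro: 5; S1 reads c0=5 → after 1×micro: 2 ⇒ (c0=5, c1=2)
macro 8: S0 reads c1=2 → after 1×micro: 3; S1 reads c0=3 → after 1×micro: 1 ⇒ (c0=3, c1=1)
macro 9: S0 reads c1=1 → after 1×micro: 5; S1 reads c0=5 → after 1×micro: 2 ⇒ (c0=5, c1=2)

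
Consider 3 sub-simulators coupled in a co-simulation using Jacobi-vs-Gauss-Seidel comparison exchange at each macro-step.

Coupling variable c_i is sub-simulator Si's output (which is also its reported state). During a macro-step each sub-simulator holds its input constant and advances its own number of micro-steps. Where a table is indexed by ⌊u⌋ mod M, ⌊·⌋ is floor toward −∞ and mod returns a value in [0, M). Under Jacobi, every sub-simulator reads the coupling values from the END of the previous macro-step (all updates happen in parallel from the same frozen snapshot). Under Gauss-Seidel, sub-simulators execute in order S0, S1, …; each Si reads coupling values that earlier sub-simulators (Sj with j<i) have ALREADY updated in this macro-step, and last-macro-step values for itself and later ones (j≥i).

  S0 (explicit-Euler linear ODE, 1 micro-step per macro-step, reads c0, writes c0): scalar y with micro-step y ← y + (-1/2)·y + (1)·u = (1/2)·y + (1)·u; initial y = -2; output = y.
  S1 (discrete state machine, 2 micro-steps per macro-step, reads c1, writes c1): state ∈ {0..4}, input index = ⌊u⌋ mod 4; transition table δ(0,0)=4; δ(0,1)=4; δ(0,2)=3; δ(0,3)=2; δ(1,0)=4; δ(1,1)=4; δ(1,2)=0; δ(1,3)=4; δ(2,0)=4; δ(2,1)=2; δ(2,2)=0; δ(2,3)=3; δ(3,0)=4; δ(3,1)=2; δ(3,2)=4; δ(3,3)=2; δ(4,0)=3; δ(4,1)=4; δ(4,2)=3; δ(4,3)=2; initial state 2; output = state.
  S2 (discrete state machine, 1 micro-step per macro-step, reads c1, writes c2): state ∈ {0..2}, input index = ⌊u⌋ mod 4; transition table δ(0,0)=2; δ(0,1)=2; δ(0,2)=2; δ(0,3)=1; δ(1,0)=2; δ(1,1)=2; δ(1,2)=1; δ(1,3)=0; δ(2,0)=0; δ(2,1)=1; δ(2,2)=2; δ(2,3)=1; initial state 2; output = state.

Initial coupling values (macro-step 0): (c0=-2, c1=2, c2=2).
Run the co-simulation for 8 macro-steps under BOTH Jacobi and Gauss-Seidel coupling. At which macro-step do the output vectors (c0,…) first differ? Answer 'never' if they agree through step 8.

[Jacobi] macro 1: S0 reads c0=-2 → after 1×micro: -3; S1 reads c1=2 → after 2×micro: 3; S2 reads c1=2 → after 1×micro: 2 ⇒ (c0=-3, c1=3, c2=2)
[Jacobi] macro 2: S0 reads c0=-3 → after 1×micro: -9/2; S1 reads c1=3 → after 2×micro: 3; S2 reads c1=3 → after 1×micro: 1 ⇒ (c0=-9/2, c1=3, c2=1)
[Jacobi] macro 3: S0 reads c0=-9/2 → after 1×micro: -27/4; S1 reads c1=3 → after 2×micro: 3; S2 reads c1=3 → after 1×micro: 0 ⇒ (c0=-27/4, c1=3, c2=0)
[Jacobi] macro 4: S0 reads c0=-27/4 → after 1×micro: -81/8; S1 reads c1=3 → after 2×micro: 3; S2 reads c1=3 → after 1×micro: 1 ⇒ (c0=-81/8, c1=3, c2=1)
[Jacobi] macro 5: S0 reads c0=-81/8 → after 1×micro: -243/16; S1 reads c1=3 → after 2×micro: 3; S2 reads c1=3 → after 1×micro: 0 ⇒ (c0=-243/16, c1=3, c2=0)
[Jacobi] macro 6: S0 reads c0=-243/16 → after 1×micro: -729/32; S1 reads c1=3 → after 2×micro: 3; S2 reads c1=3 → after 1×micro: 1 ⇒ (c0=-729/32, c1=3, c2=1)
[Jacobi] macro 7: S0 reads c0=-729/32 → after 1×micro: -2187/64; S1 reads c1=3 → after 2×micro: 3; S2 reads c1=3 → after 1×micro: 0 ⇒ (c0=-2187/64, c1=3, c2=0)
[Jacobi] macro 8: S0 reads c0=-2187/64 → after 1×micro: -6561/128; S1 reads c1=3 → after 2×micro: 3; S2 reads c1=3 → after 1×micro: 1 ⇒ (c0=-6561/128, c1=3, c2=1)
[Gauss-Seidel] macro 1: S0 reads c0=-2 → after 1×micro: -3; S1 reads c1=2 → after 2×micro: 3; S2 reads c1=3 → after 1×micro: 1 ⇒ (c0=-3, c1=3, c2=1)
[Gauss-Seidel] macro 2: S0 reads c0=-3 → after 1×micro: -9/2; S1 reads c1=3 → after 2×micro: 3; S2 reads c1=3 → after 1×micro: 0 ⇒ (c0=-9/2, c1=3, c2=0)
[Gauss-Seidel] macro 3: S0 reads c0=-9/2 → after 1×micro: -27/4; S1 reads c1=3 → after 2×micro: 3; S2 reads c1=3 → after 1×micro: 1 ⇒ (c0=-27/4, c1=3, c2=1)
[Gauss-Seidel] macro 4: S0 reads c0=-27/4 → after 1×micro: -81/8; S1 reads c1=3 → after 2×micro: 3; S2 reads c1=3 → after 1×micro: 0 ⇒ (c0=-81/8, c1=3, c2=0)
[Gauss-Seidel] macro 5: S0 reads c0=-81/8 → after 1×micro: -243/16; S1 reads c1=3 → after 2×micro: 3; S2 reads c1=3 → after 1×micro: 1 ⇒ (c0=-243/16, c1=3, c2=1)
[Gauss-Seidel] macro 6: S0 reads c0=-243/16 → after 1×micro: -729/32; S1 reads c1=3 → after 2×micro: 3; S2 reads c1=3 → after 1×micro: 0 ⇒ (c0=-729/32, c1=3, c2=0)
[Gauss-Seidel] macro 7: S0 reads c0=-729/32 → after 1×micro: -2187/64; S1 reads c1=3 → after 2×micro: 3; S2 reads c1=3 → after 1×micro: 1 ⇒ (c0=-2187/64, c1=3, c2=1)
[Gauss-Seidel] macro 8: S0 reads c0=-2187/64 → after 1×micro: -6561/128; S1 reads c1=3 → after 2×micro: 3; S2 reads c1=3 → after 1×micro: 0 ⇒ (c0=-6561/128, c1=3, c2=0)

first divergence at macro-step: 1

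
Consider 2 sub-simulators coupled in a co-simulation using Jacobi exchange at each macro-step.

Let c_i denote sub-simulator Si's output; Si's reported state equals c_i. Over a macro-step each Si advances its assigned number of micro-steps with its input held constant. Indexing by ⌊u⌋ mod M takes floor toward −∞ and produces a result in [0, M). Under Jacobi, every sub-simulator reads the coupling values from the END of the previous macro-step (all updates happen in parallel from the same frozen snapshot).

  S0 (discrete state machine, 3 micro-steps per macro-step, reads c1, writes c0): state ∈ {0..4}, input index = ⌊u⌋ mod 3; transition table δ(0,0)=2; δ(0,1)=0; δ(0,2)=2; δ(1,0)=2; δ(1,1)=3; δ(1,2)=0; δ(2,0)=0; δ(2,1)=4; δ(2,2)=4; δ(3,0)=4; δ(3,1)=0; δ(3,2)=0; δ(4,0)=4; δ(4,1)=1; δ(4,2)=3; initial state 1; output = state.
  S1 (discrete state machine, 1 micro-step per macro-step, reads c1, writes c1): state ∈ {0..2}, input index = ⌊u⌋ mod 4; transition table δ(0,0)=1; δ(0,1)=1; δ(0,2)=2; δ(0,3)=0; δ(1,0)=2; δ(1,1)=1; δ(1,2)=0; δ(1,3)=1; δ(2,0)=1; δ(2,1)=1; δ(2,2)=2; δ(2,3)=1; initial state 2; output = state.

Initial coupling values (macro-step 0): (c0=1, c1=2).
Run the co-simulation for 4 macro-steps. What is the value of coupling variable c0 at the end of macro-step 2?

c0 at macro-step 2 = 2

macro 1: S0 reads c1=2 → after 3×micro: 4; S1 reads c1=2 → after 1×micro: 2 ⇒ (c0=4, c1=2)
macro 2: S0 reads c1=2 → after 3×micro: 2; S1 reads c1=2 → after 1×micro: 2 ⇒ (c0=2, c1=2)
macro 3: S0 reads c1=2 → after 3×micro: 0; S1 reads c1=2 → after 1×micro: 2 ⇒ (c0=0, c1=2)
macro 4: S0 reads c1=2 → after 3×micro: 3; S1 reads c1=2 → after 1×micro: 2 ⇒ (c0=3, c1=2)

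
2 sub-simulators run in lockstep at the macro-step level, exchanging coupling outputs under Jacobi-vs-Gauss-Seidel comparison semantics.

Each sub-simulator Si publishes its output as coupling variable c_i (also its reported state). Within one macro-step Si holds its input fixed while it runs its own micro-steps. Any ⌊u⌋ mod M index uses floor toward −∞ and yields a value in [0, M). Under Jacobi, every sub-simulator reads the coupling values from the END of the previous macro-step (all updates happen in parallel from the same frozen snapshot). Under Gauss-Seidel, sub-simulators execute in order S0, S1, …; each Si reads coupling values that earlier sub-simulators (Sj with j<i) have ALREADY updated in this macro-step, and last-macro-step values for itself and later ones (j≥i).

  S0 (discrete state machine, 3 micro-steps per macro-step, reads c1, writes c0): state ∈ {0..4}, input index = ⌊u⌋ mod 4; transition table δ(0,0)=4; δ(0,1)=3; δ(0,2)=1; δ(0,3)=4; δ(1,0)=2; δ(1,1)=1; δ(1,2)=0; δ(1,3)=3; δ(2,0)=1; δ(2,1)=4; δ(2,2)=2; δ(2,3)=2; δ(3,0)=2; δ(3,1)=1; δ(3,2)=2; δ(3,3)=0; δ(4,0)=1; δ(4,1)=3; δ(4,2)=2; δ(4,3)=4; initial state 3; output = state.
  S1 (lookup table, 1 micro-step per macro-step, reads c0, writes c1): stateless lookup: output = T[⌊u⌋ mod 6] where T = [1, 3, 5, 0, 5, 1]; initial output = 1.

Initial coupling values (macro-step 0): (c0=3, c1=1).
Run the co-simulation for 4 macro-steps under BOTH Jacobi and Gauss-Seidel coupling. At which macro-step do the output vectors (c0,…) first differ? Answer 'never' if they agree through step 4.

[Jacobi] macro 1: S0 reads c1=1 → after 3×micro: 1; S1 reads c0=3 → after 1×micro: 0 ⇒ (c0=1, c1=0)
[Jacobi] macro 2: S0 reads c1=0 → after 3×micro: 2; S1 reads c0=1 → after 1×micro: 3 ⇒ (c0=2, c1=3)
[Jacobi] macro 3: S0 reads c1=3 → after 3×micro: 2; S1 reads c0=2 → after 1×micro: 5 ⇒ (c0=2, c1=5)
[Jacobi] macro 4: S0 reads c1=5 → after 3×micro: 1; S1 reads c0=2 → after 1×micro: 5 ⇒ (c0=1, c1=5)
[Gauss-Seidel] macro 1: S0 reads c1=1 → after 3×micro: 1; S1 reads c0=1 → after 1×micro: 3 ⇒ (c0=1, c1=3)
[Gauss-Seidel] macro 2: S0 reads c1=3 → after 3×micro: 4; S1 reads c0=4 → after 1×micro: 5 ⇒ (c0=4, c1=5)
[Gauss-Seidel] macro 3: S0 reads c1=5 → after 3×micro: 1; S1 reads c0=1 → after 1×micro: 3 ⇒ (c0=1, c1=3)
[Gauss-Seidel] macro 4: S0 reads c1=3 → after 3×micro: 4; S1 reads c0=4 → after 1×micro: 5 ⇒ (c0=4, c1=5)

first divergence at macro-step: 1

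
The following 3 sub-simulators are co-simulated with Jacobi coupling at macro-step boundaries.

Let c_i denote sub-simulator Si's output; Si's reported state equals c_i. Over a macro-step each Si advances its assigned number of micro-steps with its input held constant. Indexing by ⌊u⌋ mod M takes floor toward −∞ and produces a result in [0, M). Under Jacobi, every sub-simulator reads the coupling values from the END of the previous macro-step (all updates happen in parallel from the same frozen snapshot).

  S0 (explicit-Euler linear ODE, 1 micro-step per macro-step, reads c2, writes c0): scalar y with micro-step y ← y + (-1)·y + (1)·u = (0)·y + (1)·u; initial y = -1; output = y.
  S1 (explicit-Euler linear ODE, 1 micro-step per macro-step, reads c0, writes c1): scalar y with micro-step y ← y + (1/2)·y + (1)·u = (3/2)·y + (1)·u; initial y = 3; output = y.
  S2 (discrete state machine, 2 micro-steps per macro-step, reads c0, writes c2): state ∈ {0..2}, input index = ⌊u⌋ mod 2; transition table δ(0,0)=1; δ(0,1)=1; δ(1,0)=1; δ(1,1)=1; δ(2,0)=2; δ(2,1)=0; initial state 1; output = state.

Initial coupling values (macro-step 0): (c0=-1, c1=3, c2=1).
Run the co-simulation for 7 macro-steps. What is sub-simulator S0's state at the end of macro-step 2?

S0 state at macro-step 2 = 1

macro 1: S0 reads c2=1 → after 1×micro: 1; S1 reads c0=-1 → after 1×micro: 7/2; S2 reads c0=-1 → after 2×micro: 1 ⇒ (c0=1, c1=7/2, c2=1)
macro 2: S0 reads c2=1 → after 1×micro: 1; S1 reads c0=1 → after 1×micro: 25/4; S2 reads c0=1 → after 2×micro: 1 ⇒ (c0=1, c1=25/4, c2=1)
macro 3: S0 reads c2=1 → after 1×micro: 1; S1 reads c0=1 → after 1×micro: 83/8; S2 reads c0=1 → after 2×micro: 1 ⇒ (c0=1, c1=83/8, c2=1)
macro 4: S0 reads c2=1 → after 1×micro: 1; S1 reads c0=1 → after 1×micro: 265/16; S2 reads c0=1 → after 2×micro: 1 ⇒ (c0=1, c1=265/16, c2=1)
macro 5: S0 reads c2=1 → after 1×micro: 1; S1 reads c0=1 → after 1×micro: 827/32; S2 reads c0=1 → after 2×micro: 1 ⇒ (c0=1, c1=827/32, c2=1)
macro 6: S0 reads c2=1 → after 1×micro: 1; S1 reads c0=1 → after 1×micro: 2545/64; S2 reads c0=1 → after 2×micro: 1 ⇒ (c0=1, c1=2545/64, c2=1)
macro 7: S0 reads c2=1 → after 1×micro: 1; S1 reads c0=1 → after 1×micro: 7763/128; S2 reads c0=1 → after 2×micro: 1 ⇒ (c0=1, c1=7763/128, c2=1)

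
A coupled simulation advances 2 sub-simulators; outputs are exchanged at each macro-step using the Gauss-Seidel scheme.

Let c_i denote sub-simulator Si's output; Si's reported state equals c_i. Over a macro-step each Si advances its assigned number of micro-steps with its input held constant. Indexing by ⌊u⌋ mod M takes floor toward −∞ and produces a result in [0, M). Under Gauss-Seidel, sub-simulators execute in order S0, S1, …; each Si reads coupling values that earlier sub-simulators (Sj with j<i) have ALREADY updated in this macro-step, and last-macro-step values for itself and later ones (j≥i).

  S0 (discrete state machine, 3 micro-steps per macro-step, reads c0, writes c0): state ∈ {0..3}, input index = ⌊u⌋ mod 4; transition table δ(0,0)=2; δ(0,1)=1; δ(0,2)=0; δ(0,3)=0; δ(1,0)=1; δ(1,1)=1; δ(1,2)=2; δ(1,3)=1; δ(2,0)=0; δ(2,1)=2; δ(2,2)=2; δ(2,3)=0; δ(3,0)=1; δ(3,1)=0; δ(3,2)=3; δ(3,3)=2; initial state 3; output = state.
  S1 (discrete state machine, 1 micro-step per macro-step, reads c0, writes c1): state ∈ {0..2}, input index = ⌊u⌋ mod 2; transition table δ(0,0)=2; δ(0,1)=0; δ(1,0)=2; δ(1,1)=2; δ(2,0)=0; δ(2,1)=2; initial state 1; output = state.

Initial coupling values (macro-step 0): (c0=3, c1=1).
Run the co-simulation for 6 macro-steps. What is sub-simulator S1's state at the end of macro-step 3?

macro 1: S0 reads c0=3 → after 3×micro: 0; S1 reads c0=0 → after 1×micro: 2 ⇒ (c0=0, c1=2)
macro 2: S0 reads c0=0 → after 3×micro: 2; S1 reads c0=2 → after 1×micro: 0 ⇒ (c0=2, c1=0)
macro 3: S0 reads c0=2 → after 3×micro: 2; S1 reads c0=2 → after 1×micro: 2 ⇒ (c0=2, c1=2)
macro 4: S0 reads c0=2 → after 3×micro: 2; S1 reads c0=2 → after 1×micro: 0 ⇒ (c0=2, c1=0)
macro 5: S0 reads c0=2 → after 3×micro: 2; S1 reads c0=2 → after 1×micro: 2 ⇒ (c0=2, c1=2)
macro 6: S0 reads c0=2 → after 3×micro: 2; S1 reads c0=2 → after 1×micro: 0 ⇒ (c0=2, c1=0)

S1 state at macro-step 3 = 2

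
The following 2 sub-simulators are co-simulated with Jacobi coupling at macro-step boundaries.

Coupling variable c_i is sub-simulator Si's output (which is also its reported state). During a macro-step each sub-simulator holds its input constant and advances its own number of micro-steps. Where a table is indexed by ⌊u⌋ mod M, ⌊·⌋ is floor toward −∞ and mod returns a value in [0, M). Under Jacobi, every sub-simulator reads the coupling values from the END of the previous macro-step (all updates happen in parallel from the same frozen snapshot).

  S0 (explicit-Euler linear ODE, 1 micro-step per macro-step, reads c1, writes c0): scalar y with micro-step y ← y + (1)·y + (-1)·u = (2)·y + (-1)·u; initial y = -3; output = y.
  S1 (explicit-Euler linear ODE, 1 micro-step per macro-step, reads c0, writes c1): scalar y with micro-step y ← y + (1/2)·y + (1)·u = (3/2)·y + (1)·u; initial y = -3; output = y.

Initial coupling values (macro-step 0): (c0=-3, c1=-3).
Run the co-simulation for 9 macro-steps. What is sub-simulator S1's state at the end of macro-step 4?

S1 state at macro-step 4 = -201/16

macro 1: S0 reads c1=-3 → after 1×micro: -3; S1 reads c0=-3 → after 1×micro: -15/2 ⇒ (c0=-3, c1=-15/2)
macro 2: S0 reads c1=-15/2 → after 1×micro: 3/2; S1 reads c0=-3 → after 1×micro: -57/4 ⇒ (c0=3/2, c1=-57/4)
macro 3: S0 reads c1=-57/4 → after 1×micro: 69/4; S1 reads c0=3/2 → after 1×micro: -159/8 ⇒ (c0=69/4, c1=-159/8)
macro 4: S0 reads c1=-159/8 → after 1×micro: 435/8; S1 reads c0=69/4 → after 1×micro: -201/16 ⇒ (c0=435/8, c1=-201/16)
macro 5: S0 reads c1=-201/16 → after 1×micro: 1941/16; S1 reads c0=435/8 → after 1×micro: 1137/32 ⇒ (c0=1941/16, c1=1137/32)
macro 6: S0 reads c1=1137/32 → after 1×micro: 6627/32; S1 reads c0=1941/16 → after 1×micro: 11175/64 ⇒ (c0=6627/32, c1=11175/64)
macro 7: S0 reads c1=11175/64 → after 1×micro: 15333/64; S1 reads c0=6627/32 → after 1×micro: 60033/128 ⇒ (c0=15333/64, c1=60033/128)
macro 8: S0 reads c1=60033/128 → after 1×micro: 1299/128; S1 reads c0=15333/64 → after 1×micro: 241431/256 ⇒ (c0=1299/128, c1=241431/256)
macro 9: S0 reads c1=241431/256 → after 1×micro: -236235/256; S1 reads c0=1299/128 → after 1×micro: 729489/512 ⇒ (c0=-236235/256, c1=729489/512)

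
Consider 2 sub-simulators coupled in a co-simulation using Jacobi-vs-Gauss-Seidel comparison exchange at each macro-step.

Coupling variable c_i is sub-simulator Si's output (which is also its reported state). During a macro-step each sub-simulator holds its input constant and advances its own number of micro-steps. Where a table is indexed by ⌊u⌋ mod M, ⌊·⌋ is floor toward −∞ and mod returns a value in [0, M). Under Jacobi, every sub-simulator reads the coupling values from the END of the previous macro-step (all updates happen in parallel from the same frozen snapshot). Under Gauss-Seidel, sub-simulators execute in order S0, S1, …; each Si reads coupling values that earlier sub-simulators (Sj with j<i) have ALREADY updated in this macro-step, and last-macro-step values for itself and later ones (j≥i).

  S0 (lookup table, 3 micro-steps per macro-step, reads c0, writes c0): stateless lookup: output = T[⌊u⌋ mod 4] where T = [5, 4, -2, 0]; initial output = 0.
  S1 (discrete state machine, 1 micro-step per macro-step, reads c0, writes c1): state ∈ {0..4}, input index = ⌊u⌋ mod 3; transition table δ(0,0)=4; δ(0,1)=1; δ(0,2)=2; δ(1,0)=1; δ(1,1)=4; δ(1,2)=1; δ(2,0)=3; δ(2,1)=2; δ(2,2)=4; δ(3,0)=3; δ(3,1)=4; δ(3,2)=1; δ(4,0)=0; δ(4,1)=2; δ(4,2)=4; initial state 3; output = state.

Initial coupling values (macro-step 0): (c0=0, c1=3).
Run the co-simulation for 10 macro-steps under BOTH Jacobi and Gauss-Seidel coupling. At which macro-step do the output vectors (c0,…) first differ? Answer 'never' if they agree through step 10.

[Jacobi] macro 1: S0 reads c0=0 → after 3×micro: 5; S1 reads c0=0 → after 1×micro: 3 ⇒ (c0=5, c1=3)
[Jacobi] macro 2: S0 reads c0=5 → after 3×micro: 4; S1 reads c0=5 → after 1×micro: 1 ⇒ (c0=4, c1=1)
[Jacobi] macro 3: S0 reads c0=4 → after 3×micro: 5; S1 reads c0=4 → after 1×micro: 4 ⇒ (c0=5, c1=4)
[Jacobi] macro 4: S0 reads c0=5 → after 3×micro: 4; S1 reads c0=5 → after 1×micro: 4 ⇒ (c0=4, c1=4)
[Jacobi] macro 5: S0 reads c0=4 → after 3×micro: 5; S1 reads c0=4 → after 1×micro: 2 ⇒ (c0=5, c1=2)
[Jacobi] macro 6: S0 reads c0=5 → after 3×micro: 4; S1 reads c0=5 → after 1×micro: 4 ⇒ (c0=4, c1=4)
[Jacobi] macro 7: S0 reads c0=4 → after 3×micro: 5; S1 reads c0=4 → after 1×micro: 2 ⇒ (c0=5, c1=2)
[Jacobi] macro 8: S0 reads c0=5 → after 3×micro: 4; S1 reads c0=5 → after 1×micro: 4 ⇒ (c0=4, c1=4)
[Jacobi] macro 9: S0 reads c0=4 → after 3×micro: 5; S1 reads c0=4 → after 1×micro: 2 ⇒ (c0=5, c1=2)
[Jacobi] macro 10: S0 reads c0=5 → after 3×micro: 4; S1 reads c0=5 → after 1×micro: 4 ⇒ (c0=4, c1=4)
[Gauss-Seidel] macro 1: S0 reads c0=0 → after 3×micro: 5; S1 reads c0=5 → after 1×micro: 1 ⇒ (c0=5, c1=1)
[Gauss-Seidel] macro 2: S0 reads c0=5 → after 3×micro: 4; S1 reads c0=4 → after 1×micro: 4 ⇒ (c0=4, c1=4)
[Gauss-Seidel] macro 3: S0 reads c0=4 → after 3×micro: 5; S1 reads c0=5 → after 1×micro: 4 ⇒ (c0=5, c1=4)
[Gauss-Seidel] macro 4: S0 reads c0=5 → after 3×micro: 4; S1 reads c0=4 → after 1×micro: 2 ⇒ (c0=4, c1=2)
[Gauss-Seidel] macro 5: S0 reads c0=4 → after 3×micro: 5; S1 reads c0=5 → after 1×micro: 4 ⇒ (c0=5, c1=4)
[Gauss-Seidel] macro 6: S0 reads c0=5 → after 3×micro: 4; S1 reads c0=4 → after 1×micro: 2 ⇒ (c0=4, c1=2)
[Gauss-Seidel] macro 7: S0 reads c0=4 → after 3×micro: 5; S1 reads c0=5 → after 1×micro: 4 ⇒ (c0=5, c1=4)
[Gauss-Seidel] macro 8: S0 reads c0=5 → after 3×micro: 4; S1 reads c0=4 → after 1×micro: 2 ⇒ (c0=4, c1=2)
[Gauss-Seidel] macro 9: S0 reads c0=4 → after 3×micro: 5; S1 reads c0=5 → after 1×micro: 4 ⇒ (c0=5, c1=4)
[Gauss-Seidel] macro 10: S0 reads c0=5 → after 3×micro: 4; S1 reads c0=4 → after 1×micro: 2 ⇒ (c0=4, c1=2)

first divergence at macro-step: 1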